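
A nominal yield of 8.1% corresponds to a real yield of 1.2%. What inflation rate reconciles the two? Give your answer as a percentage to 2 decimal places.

6.82%

From (1+r_nom) = (1+r_real)(1+π), we get 1+π = (1 + 8.1%)/(1 + 1.2%) = 1.081/1.012 ≈ 1.06818.
So π ≈ 6.8182%.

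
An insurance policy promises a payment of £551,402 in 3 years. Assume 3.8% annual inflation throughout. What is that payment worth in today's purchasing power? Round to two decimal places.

Price-level factor over 3 years: (1 + 3.8%)^3 = 1.118386872.
Purchasing power today: £551,402 divided by that factor.

£493,033.33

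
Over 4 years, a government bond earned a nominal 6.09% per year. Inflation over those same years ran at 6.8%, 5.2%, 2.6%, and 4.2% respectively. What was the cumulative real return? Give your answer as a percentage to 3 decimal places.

5.462%

Cumulative inflation factor: 1.068 × 1.052 × 1.026 × 1.042 ≈ 1.20116.
Nominal growth factor: 1.26677. Real growth factor = 1.26677 / 1.20116 ≈ 1.05462.
Total real return ≈ 5.4619%.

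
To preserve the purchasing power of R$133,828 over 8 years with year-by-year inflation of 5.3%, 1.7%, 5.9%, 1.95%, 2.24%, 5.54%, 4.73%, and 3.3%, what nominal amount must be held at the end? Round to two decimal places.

R$180,629.57

Cumulative price-level factor: 1.053 × 1.017 × 1.059 × 1.0195 × 1.0224 × 1.0554 × 1.0473 × 1.033 ≈ 1.3497143648.
The nominal amount required is R$133,828 scaled up by that factor.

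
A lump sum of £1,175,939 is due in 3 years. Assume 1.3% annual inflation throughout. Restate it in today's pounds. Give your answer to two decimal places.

Price-level factor over 3 years: (1 + 1.3%)^3 = 1.039509197.
Purchasing power today: £1,175,939 divided by that factor.

£1,131,244.44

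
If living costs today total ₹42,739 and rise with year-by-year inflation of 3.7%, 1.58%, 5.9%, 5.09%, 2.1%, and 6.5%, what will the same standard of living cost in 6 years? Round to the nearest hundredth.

Cumulative price-level factor: 1.037 × 1.0158 × 1.059 × 1.0509 × 1.021 × 1.065 ≈ 1.2747342857.
Multiplying ₹42,739 by the price-level factor gives the future nominal sum.

₹54,480.87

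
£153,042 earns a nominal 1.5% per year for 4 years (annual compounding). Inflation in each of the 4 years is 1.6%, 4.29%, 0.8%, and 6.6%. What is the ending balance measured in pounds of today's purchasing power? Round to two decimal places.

£142,666.07

Nominal value at maturity: £153,042 × (1 + 1.5%)^4 ≈ £162,433.20.
Price-level factor over 4 years: 1.016 × 1.0429 × 1.008 × 1.066 ≈ 1.1385552552.
The maturity value deflated by that factor is the answer in today's purchasing power.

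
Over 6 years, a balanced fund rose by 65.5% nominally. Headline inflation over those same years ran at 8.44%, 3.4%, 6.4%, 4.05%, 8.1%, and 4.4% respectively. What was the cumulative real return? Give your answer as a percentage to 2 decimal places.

18.13%

Cumulative inflation factor: 1.0844 × 1.034 × 1.064 × 1.0405 × 1.081 × 1.044 ≈ 1.40094.
Nominal growth factor: 1.65500. Real growth factor = 1.65500 / 1.40094 ≈ 1.18135.
Total real return ≈ 18.1349%.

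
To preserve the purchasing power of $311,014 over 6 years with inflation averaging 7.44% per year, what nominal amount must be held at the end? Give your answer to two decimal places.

Cumulative price-level factor: (1+7.44%)^6 ≈ 1.5381404662.
The nominal amount required is $311,014 scaled up by that factor.

$478,383.22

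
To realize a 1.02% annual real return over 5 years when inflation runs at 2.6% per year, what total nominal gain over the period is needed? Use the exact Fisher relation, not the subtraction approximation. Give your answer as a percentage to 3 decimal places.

Required annual nominal rate: (1+1.02%)(1+2.6%) − 1 = 3.64652%.
Cumulative over 5 years: (1 + 0.0364652)^5 − 1 ≈ 0.19612.

19.612%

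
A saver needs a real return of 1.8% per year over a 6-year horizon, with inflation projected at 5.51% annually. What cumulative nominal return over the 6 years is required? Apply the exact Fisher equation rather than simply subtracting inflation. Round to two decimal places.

Required annual nominal rate: (1+1.8%)(1+5.51%) − 1 = 7.40918%.
Cumulative over 6 years: (1 + 0.0740918)^6 − 1 ≈ 0.53549.

53.55%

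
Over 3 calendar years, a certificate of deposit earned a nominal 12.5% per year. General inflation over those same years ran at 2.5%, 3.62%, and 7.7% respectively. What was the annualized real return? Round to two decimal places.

Cumulative inflation factor: 1.025 × 1.0362 × 1.077 ≈ 1.14389.
Nominal growth factor: 1.42383. Real growth factor = 1.42383 / 1.14389 ≈ 1.24473.
Annualized: 1.24473^(1/3) − 1 ≈ 0.07570.

7.57%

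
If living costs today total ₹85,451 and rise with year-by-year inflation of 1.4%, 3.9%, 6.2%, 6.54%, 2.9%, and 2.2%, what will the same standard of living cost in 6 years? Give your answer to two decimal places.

Cumulative price-level factor: 1.014 × 1.039 × 1.062 × 1.0654 × 1.029 × 1.022 ≈ 1.2535942237.
Multiplying ₹85,451 by the price-level factor gives the future nominal sum.

₹107,120.88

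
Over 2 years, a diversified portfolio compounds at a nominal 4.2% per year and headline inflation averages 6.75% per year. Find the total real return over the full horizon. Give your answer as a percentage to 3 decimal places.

-4.720%

The annual real rate is (1+4.2%)/(1+6.75%) − 1 = -2.3888%.
Compounded over 2 years: (1 + -0.023888)^2 − 1 ≈ -0.04720.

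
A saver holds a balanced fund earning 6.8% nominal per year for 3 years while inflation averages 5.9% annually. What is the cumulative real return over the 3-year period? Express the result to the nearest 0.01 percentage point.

2.57%

The annual real rate is (1+6.8%)/(1+5.9%) − 1 = 0.8499%.
Compounded over 3 years: (1 + 0.008499)^3 − 1 ≈ 0.02571.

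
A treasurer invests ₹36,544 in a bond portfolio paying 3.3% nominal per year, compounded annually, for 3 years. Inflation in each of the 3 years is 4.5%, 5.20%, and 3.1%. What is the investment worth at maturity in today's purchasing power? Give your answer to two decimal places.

₹35,540.73

Nominal value at maturity: ₹36,544 × (1 + 3.3%)^3 ≈ ₹40,282.56.
Price-level factor over 3 years: 1.045 × 1.0520 × 1.031 = 1.13341954.
Dividing the nominal maturity value by the price-level factor gives the value in today's money.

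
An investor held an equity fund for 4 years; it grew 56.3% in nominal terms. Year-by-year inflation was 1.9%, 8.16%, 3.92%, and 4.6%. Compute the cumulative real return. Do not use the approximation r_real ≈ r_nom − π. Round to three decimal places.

Cumulative inflation factor: 1.019 × 1.0816 × 1.0392 × 1.046 ≈ 1.19804.
Nominal growth factor: 1.56300. Real growth factor = 1.56300 / 1.19804 ≈ 1.30463.
Total real return ≈ 30.4630%.

30.463%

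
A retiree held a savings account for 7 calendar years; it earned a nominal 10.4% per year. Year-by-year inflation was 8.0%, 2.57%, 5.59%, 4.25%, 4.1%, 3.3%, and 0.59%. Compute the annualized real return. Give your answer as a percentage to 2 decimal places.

6.12%

Cumulative inflation factor: 1.080 × 1.0257 × 1.0559 × 1.0425 × 1.041 × 1.033 × 1.0059 ≈ 1.31901.
Nominal growth factor: 1.99887. Real growth factor = 1.99887 / 1.31901 ≈ 1.51543.
Annualized: 1.51543^(1/7) − 1 ≈ 0.06118.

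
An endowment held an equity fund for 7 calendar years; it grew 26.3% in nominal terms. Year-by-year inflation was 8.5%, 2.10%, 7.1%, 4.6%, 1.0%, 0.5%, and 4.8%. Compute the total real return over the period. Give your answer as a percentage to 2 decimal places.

-4.33%

Cumulative inflation factor: 1.085 × 1.0210 × 1.071 × 1.046 × 1.010 × 1.005 × 1.048 ≈ 1.32016.
Nominal growth factor: 1.26300. Real growth factor = 1.26300 / 1.32016 ≈ 0.95670.
Total real return ≈ -4.3295%.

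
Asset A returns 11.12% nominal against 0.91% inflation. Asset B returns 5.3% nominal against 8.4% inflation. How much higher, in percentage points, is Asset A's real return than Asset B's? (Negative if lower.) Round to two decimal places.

12.98

Asset A real return: 1.1112/1.0091 − 1 = 10.118%.
Asset B real return: 1.053/1.084 − 1 = -2.860%.
Difference: 10.118 − (-2.860) = 12.978 pp.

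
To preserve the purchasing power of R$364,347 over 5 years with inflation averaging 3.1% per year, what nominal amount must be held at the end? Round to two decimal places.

Cumulative price-level factor: (1+3.1%)^5 ≈ 1.1649125562.
The nominal amount required is R$364,347 scaled up by that factor.

R$424,432.40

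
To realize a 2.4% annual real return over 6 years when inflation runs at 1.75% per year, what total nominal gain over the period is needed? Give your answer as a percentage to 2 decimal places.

Required annual nominal rate: (1+2.4%)(1+1.75%) − 1 = 4.192%.
Cumulative over 6 years: (1 + 0.04192)^6 − 1 ≈ 0.27940.

27.94%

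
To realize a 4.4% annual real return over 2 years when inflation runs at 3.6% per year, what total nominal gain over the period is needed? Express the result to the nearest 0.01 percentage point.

16.98%

Required annual nominal rate: (1+4.4%)(1+3.6%) − 1 = 8.1584%.
Cumulative over 2 years: (1 + 0.081584)^2 − 1 ≈ 0.16982.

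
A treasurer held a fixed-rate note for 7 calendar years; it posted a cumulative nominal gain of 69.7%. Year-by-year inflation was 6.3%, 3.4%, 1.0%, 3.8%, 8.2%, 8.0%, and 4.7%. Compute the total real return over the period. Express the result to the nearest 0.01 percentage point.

20.37%

Cumulative inflation factor: 1.063 × 1.034 × 1.010 × 1.038 × 1.082 × 1.080 × 1.047 ≈ 1.40984.
Nominal growth factor: 1.69700. Real growth factor = 1.69700 / 1.40984 ≈ 1.20368.
Total real return ≈ 20.3682%.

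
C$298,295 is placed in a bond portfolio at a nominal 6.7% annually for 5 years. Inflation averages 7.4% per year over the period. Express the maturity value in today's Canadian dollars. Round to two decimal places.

Nominal value at maturity: C$298,295 × (1 + 6.7%)^5 ≈ C$412,541.91.
Price-level factor over 5 years: (1 + 7.4%)^5 ≈ 1.4289643919.
Dividing the nominal maturity value by the price-level factor gives the value in today's money.

C$288,699.92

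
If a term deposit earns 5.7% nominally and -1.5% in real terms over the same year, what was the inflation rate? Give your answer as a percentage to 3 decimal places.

From (1+r_nom) = (1+r_real)(1+π), we get 1+π = (1 + 5.7%)/(1 − 1.5%) = 1.057/0.985 ≈ 1.07310.
So π ≈ 7.3096%.

7.310%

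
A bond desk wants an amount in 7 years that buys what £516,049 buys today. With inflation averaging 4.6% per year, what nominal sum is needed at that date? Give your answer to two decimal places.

Cumulative price-level factor: (1+4.6%)^7 ≈ 1.3700038629.
Multiplying £516,049 by the price-level factor gives the future nominal sum.

£706,989.12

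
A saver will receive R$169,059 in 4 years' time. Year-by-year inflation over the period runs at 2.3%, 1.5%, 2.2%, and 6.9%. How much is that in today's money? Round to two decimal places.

R$149,028.05

Price-level factor over 4 years: 1.023 × 1.015 × 1.022 × 1.069 ≈ 1.1344106027.
Purchasing power today: R$169,059 divided by that factor.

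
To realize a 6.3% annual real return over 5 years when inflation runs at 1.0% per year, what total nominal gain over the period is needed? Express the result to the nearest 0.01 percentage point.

42.65%

Required annual nominal rate: (1+6.3%)(1+1.0%) − 1 = 7.363%.
Cumulative over 5 years: (1 + 0.07363)^5 − 1 ≈ 0.42650.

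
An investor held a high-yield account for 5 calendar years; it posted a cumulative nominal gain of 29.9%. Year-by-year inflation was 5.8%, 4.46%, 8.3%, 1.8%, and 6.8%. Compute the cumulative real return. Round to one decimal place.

-0.2%

Cumulative inflation factor: 1.058 × 1.0446 × 1.083 × 1.018 × 1.068 ≈ 1.30132.
Nominal growth factor: 1.29900. Real growth factor = 1.29900 / 1.30132 ≈ 0.99822.
Total real return ≈ -0.1781%.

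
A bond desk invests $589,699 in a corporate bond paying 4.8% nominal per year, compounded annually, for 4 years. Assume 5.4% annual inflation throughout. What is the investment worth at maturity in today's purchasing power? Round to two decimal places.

$576,385.54

Nominal value at maturity: $589,699 × (1 + 4.8%)^4 ≈ $711,337.20.
Price-level factor over 4 years: (1 + 5.4%)^4 ≈ 1.2341343591.
Dividing the nominal maturity value by the price-level factor gives the value in today's money.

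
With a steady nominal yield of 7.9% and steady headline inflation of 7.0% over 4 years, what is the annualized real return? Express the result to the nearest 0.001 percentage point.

With constant rates the annual real return is the same each year: (1+7.9%)/(1+7.0%) − 1 = 0.00841.

0.841%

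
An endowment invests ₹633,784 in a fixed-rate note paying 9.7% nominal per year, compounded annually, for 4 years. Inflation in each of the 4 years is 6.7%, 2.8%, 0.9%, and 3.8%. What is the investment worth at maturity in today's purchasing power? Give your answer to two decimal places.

Nominal value at maturity: ₹633,784 × (1 + 9.7%)^4 ≈ ₹917,841.69.
Price-level factor over 4 years: 1.067 × 1.028 × 1.009 × 1.038 ≈ 1.1488043036.
The maturity value deflated by that factor is the answer in today's purchasing power.

₹798,953.91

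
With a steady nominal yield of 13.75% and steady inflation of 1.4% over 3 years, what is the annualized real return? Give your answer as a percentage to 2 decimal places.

12.18%

With constant rates the annual real return is the same each year: (1+13.75%)/(1+1.4%) − 1 = 0.12179.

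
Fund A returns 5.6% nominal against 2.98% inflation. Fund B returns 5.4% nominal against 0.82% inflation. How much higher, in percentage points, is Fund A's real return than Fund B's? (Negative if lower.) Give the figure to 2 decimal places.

-2.00

Fund A real return: 1.056/1.0298 − 1 = 2.544%.
Fund B real return: 1.054/1.0082 − 1 = 4.543%.
Difference: 2.544 − 4.543 = -1.999 pp.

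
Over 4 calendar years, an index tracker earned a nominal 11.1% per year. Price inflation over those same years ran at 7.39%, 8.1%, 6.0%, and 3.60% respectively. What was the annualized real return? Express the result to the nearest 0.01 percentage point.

Cumulative inflation factor: 1.0739 × 1.081 × 1.060 × 1.0360 ≈ 1.27484.
Nominal growth factor: 1.52355. Real growth factor = 1.52355 / 1.27484 ≈ 1.19509.
Annualized: 1.19509^(1/4) − 1 ≈ 0.04556.

4.56%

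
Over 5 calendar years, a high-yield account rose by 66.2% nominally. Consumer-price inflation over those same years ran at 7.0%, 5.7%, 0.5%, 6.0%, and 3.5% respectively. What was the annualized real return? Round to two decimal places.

5.91%

Cumulative inflation factor: 1.070 × 1.057 × 1.005 × 1.060 × 1.035 ≈ 1.24701.
Nominal growth factor: 1.66200. Real growth factor = 1.66200 / 1.24701 ≈ 1.33278.
Annualized: 1.33278^(1/5) − 1 ≈ 0.05914.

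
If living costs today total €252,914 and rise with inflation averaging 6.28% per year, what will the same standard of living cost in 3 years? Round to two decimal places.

Cumulative price-level factor: (1+6.28%)^3 ≈ 1.2004791932.
The nominal amount required is €252,914 scaled up by that factor.

€303,617.99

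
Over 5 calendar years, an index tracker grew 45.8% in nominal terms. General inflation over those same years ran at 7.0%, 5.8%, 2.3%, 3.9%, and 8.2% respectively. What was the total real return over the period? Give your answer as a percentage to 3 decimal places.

11.988%

Cumulative inflation factor: 1.070 × 1.058 × 1.023 × 1.039 × 1.082 ≈ 1.30193.
Nominal growth factor: 1.45800. Real growth factor = 1.45800 / 1.30193 ≈ 1.11988.
Total real return ≈ 11.9875%.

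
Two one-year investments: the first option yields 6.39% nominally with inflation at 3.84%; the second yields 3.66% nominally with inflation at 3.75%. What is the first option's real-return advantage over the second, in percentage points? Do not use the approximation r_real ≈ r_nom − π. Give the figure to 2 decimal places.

The first option real return: 1.0639/1.0384 − 1 = 2.456%.
The second real return: 1.0366/1.0375 − 1 = -0.087%.
Difference: 2.456 − (-0.087) = 2.543 pp.

2.54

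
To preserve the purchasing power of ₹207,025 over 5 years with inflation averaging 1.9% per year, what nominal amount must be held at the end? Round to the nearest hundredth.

Cumulative price-level factor: (1+1.9%)^5 ≈ 1.0986792441.
The nominal amount required is ₹207,025 scaled up by that factor.

₹227,454.07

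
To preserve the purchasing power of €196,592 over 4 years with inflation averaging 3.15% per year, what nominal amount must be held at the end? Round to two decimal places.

Cumulative price-level factor: (1+3.15%)^4 ≈ 1.1320795081.
The nominal amount required is €196,592 scaled up by that factor.

€222,557.77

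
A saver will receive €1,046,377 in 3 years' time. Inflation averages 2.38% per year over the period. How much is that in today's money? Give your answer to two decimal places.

€975,085.75

Price-level factor over 3 years: (1 + 2.38%)^3 ≈ 1.0731128013.
Purchasing power today: €1,046,377 divided by that factor.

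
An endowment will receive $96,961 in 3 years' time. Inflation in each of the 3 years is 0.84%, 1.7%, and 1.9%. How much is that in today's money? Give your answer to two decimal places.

Price-level factor over 3 years: 1.0084 × 1.017 × 1.019 = 1.0450281132.
Purchasing power today: $96,961 divided by that factor.

$92,783.15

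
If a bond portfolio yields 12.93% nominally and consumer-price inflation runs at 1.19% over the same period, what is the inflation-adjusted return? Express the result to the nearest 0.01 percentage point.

Real return via the Fisher equation: (1 + 12.93%)/(1 + 1.19%) − 1 = 1.1293/1.0119 − 1 ≈ 0.11602.

11.60%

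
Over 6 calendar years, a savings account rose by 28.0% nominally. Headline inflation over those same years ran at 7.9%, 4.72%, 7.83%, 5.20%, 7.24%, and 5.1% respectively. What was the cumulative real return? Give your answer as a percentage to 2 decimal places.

Cumulative inflation factor: 1.079 × 1.0472 × 1.0783 × 1.0520 × 1.0724 × 1.051 ≈ 1.44466.
Nominal growth factor: 1.28000. Real growth factor = 1.28000 / 1.44466 ≈ 0.88602.
Total real return ≈ -11.3979%.

-11.40%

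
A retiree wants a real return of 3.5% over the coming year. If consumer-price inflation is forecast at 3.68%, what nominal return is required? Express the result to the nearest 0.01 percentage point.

7.31%

By the Fisher equation, 1 + r_nom = (1 + 3.5%)(1 + 3.68%) = 1.035 × 1.0368 = 1.073088.
So r_nom = 7.3088%.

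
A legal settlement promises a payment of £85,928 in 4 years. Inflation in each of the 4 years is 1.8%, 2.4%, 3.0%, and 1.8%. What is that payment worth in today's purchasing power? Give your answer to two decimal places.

Price-level factor over 4 years: 1.018 × 1.024 × 1.030 × 1.018 ≈ 1.0930316493.
Purchasing power today: £85,928 divided by that factor.

£78,614.38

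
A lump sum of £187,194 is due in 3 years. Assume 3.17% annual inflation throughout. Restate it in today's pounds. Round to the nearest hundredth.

Price-level factor over 3 years: (1 + 3.17%)^3 ≈ 1.0981465250.
Purchasing power today: £187,194 divided by that factor.

£170,463.59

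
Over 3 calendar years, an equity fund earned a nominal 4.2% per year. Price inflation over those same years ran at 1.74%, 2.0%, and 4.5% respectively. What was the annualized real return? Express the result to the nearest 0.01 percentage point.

1.42%

Cumulative inflation factor: 1.0174 × 1.020 × 1.045 ≈ 1.08445.
Nominal growth factor: 1.13137. Real growth factor = 1.13137 / 1.08445 ≈ 1.04327.
Annualized: 1.04327^(1/3) − 1 ≈ 0.01422.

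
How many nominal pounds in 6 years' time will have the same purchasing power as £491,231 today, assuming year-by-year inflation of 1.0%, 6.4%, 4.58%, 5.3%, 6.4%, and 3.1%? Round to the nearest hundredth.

Cumulative price-level factor: 1.010 × 1.064 × 1.0458 × 1.053 × 1.064 × 1.031 ≈ 1.2981961106.
The nominal amount required is £491,231 scaled up by that factor.

£637,714.17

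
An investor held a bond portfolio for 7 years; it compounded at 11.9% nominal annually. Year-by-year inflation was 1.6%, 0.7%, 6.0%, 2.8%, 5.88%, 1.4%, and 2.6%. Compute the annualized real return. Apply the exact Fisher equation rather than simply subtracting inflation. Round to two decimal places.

8.66%

Cumulative inflation factor: 1.016 × 1.007 × 1.060 × 1.028 × 1.0588 × 1.014 × 1.026 ≈ 1.22807.
Nominal growth factor: 2.19690. Real growth factor = 2.19690 / 1.22807 ≈ 1.78891.
Annualized: 1.78891^(1/7) − 1 ≈ 0.08664.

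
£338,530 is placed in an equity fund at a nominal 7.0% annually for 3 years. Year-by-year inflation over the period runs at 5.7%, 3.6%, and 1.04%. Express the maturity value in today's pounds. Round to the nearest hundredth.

£374,817.98

Nominal value at maturity: £338,530 × (1 + 7.0%)^3 ≈ £414,713.81.
Price-level factor over 3 years: 1.057 × 1.036 × 1.0104 = 1.1064405408.
Dividing the nominal maturity value by the price-level factor gives the value in today's money.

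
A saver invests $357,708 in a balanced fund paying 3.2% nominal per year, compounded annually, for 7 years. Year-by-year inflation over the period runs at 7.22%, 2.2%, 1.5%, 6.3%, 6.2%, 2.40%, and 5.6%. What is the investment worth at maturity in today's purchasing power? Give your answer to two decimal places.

$328,452.17

Nominal value at maturity: $357,708 × (1 + 3.2%)^7 ≈ $445,950.38.
Price-level factor over 7 years: 1.0722 × 1.022 × 1.015 × 1.063 × 1.062 × 1.0240 × 1.056 ≈ 1.3577330728.
The maturity value deflated by that factor is the answer in today's purchasing power.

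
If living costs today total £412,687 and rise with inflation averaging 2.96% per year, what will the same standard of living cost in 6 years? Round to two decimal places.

£491,622.77

Cumulative price-level factor: (1+2.96%)^6 ≈ 1.1912727386.
The nominal amount required is £412,687 scaled up by that factor.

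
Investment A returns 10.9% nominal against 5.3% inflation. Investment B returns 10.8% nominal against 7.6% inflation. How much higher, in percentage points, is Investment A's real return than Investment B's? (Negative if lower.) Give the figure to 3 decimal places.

2.344

Investment A real return: 1.109/1.053 − 1 = 5.3181%.
Investment B real return: 1.108/1.076 − 1 = 2.9740%.
Difference: 5.3181 − 2.9740 = 2.3441 pp.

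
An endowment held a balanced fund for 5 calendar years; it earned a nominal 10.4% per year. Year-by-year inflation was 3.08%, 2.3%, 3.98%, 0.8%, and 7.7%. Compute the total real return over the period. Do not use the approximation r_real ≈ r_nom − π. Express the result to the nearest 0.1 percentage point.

37.8%

Cumulative inflation factor: 1.0308 × 1.023 × 1.0398 × 1.008 × 1.077 ≈ 1.19035.
Nominal growth factor: 1.64001. Real growth factor = 1.64001 / 1.19035 ≈ 1.37775.
Total real return ≈ 37.7746%.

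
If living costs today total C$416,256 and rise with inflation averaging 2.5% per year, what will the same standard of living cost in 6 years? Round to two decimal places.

C$482,729.34

Cumulative price-level factor: (1+2.5%)^6 ≈ 1.1596934182.
The nominal amount required is C$416,256 scaled up by that factor.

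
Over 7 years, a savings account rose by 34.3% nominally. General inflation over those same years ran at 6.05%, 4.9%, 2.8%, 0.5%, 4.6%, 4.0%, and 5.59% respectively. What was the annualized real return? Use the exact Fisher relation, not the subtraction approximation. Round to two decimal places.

Cumulative inflation factor: 1.0605 × 1.049 × 1.028 × 1.005 × 1.046 × 1.040 × 1.0559 ≈ 1.32018.
Nominal growth factor: 1.34300. Real growth factor = 1.34300 / 1.32018 ≈ 1.01729.
Annualized: 1.01729^(1/7) − 1 ≈ 0.00245.

0.25%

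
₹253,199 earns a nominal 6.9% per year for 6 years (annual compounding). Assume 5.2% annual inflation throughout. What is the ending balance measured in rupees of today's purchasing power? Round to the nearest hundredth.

Nominal value at maturity: ₹253,199 × (1 + 6.9%)^6 ≈ ₹377,857.65.
Price-level factor over 6 years: (1 + 5.2%)^6 ≈ 1.3554841352.
The maturity value deflated by that factor is the answer in today's purchasing power.

₹278,762.13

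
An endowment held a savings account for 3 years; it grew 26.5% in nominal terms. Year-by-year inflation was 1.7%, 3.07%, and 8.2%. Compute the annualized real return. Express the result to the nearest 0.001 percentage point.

3.706%

Cumulative inflation factor: 1.017 × 1.0307 × 1.082 ≈ 1.13418.
Nominal growth factor: 1.26500. Real growth factor = 1.26500 / 1.13418 ≈ 1.11535.
Annualized: 1.11535^(1/3) − 1 ≈ 0.03706.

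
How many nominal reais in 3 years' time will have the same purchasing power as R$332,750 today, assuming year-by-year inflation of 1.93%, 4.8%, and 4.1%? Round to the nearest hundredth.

R$370,025.88

Cumulative price-level factor: 1.0193 × 1.048 × 1.041 = 1.1120236824.
The nominal amount required is R$332,750 scaled up by that factor.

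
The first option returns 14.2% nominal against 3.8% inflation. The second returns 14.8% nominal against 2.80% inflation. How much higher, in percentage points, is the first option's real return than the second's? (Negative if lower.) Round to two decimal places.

-1.65

The first option real return: 1.142/1.038 − 1 = 10.019%.
The second real return: 1.148/1.0280 − 1 = 11.673%.
Difference: 10.019 − 11.673 = -1.654 pp.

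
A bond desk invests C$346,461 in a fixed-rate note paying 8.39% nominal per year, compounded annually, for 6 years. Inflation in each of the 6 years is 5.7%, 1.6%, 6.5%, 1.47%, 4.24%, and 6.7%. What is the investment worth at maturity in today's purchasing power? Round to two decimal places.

C$435,246.08

Nominal value at maturity: C$346,461 × (1 + 8.39%)^6 ≈ C$561,810.24.
Price-level factor over 6 years: 1.057 × 1.016 × 1.065 × 1.0147 × 1.0424 × 1.067 ≈ 1.2907876025.
Dividing the nominal maturity value by the price-level factor gives the value in today's money.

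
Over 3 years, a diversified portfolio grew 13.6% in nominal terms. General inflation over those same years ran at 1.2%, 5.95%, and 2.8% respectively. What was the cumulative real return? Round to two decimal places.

3.06%

Cumulative inflation factor: 1.012 × 1.0595 × 1.028 ≈ 1.10224.
Nominal growth factor: 1.13600. Real growth factor = 1.13600 / 1.10224 ≈ 1.03063.
Total real return ≈ 3.0632%.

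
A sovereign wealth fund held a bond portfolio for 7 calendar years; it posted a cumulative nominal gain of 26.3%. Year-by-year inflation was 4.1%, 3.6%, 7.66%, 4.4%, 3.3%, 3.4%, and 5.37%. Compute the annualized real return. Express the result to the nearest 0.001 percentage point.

-1.096%

Cumulative inflation factor: 1.041 × 1.036 × 1.0766 × 1.044 × 1.033 × 1.034 × 1.0537 ≈ 1.36428.
Nominal growth factor: 1.26300. Real growth factor = 1.26300 / 1.36428 ≈ 0.92576.
Annualized: 0.92576^(1/7) − 1 ≈ -0.01096.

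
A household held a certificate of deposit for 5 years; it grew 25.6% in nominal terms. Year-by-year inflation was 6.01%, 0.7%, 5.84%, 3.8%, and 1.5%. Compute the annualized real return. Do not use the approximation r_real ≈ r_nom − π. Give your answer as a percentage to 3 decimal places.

Cumulative inflation factor: 1.0601 × 1.007 × 1.0584 × 1.038 × 1.015 ≈ 1.19039.
Nominal growth factor: 1.25600. Real growth factor = 1.25600 / 1.19039 ≈ 1.05512.
Annualized: 1.05512^(1/5) − 1 ≈ 0.01079.

1.079%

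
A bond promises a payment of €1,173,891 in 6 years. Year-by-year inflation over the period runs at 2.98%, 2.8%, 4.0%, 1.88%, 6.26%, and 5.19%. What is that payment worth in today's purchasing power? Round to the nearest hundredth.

€936,300.44

Price-level factor over 6 years: 1.0298 × 1.028 × 1.040 × 1.0188 × 1.0626 × 1.0519 ≈ 1.2537546144.
Purchasing power today: €1,173,891 divided by that factor.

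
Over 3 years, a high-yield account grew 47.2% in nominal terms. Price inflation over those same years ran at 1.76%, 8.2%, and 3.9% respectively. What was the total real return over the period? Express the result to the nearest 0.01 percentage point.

Cumulative inflation factor: 1.0176 × 1.082 × 1.039 ≈ 1.14398.
Nominal growth factor: 1.47200. Real growth factor = 1.47200 / 1.14398 ≈ 1.28673.
Total real return ≈ 28.6731%.

28.67%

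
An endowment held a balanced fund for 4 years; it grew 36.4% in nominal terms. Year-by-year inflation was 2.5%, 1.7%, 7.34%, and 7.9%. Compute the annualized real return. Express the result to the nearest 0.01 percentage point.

3.10%

Cumulative inflation factor: 1.025 × 1.017 × 1.0734 × 1.079 ≈ 1.20734.
Nominal growth factor: 1.36400. Real growth factor = 1.36400 / 1.20734 ≈ 1.12976.
Annualized: 1.12976^(1/4) − 1 ≈ 0.03097.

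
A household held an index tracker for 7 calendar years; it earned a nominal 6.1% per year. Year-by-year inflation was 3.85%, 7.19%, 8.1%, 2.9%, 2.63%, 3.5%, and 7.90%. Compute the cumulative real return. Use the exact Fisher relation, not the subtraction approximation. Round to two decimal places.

Cumulative inflation factor: 1.0385 × 1.0719 × 1.081 × 1.029 × 1.0263 × 1.035 × 1.0790 ≈ 1.41918.
Nominal growth factor: 1.51359. Real growth factor = 1.51359 / 1.41918 ≈ 1.06652.
Total real return ≈ 6.6522%.

6.65%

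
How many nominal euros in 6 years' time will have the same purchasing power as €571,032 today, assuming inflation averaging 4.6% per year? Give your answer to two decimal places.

Cumulative price-level factor: (1+4.6%)^6 ≈ 1.3097551271.
Multiplying €571,032 by the price-level factor gives the future nominal sum.

€747,912.09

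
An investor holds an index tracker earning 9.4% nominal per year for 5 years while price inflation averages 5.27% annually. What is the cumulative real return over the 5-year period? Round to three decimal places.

21.217%

The annual real rate is (1+9.4%)/(1+5.27%) − 1 = 3.9232%.
Compounded over 5 years: (1 + 0.039232)^5 − 1 ≈ 0.21217.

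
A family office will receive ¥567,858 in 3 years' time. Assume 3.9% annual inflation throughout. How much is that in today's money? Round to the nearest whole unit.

¥506,283

Price-level factor over 3 years: (1 + 3.9%)^3 = 1.121622319.
Purchasing power today: ¥567,858 divided by that factor.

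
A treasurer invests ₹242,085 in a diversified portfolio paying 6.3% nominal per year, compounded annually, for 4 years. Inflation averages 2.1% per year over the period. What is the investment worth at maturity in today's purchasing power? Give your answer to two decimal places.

₹284,444.78

Nominal value at maturity: ₹242,085 × (1 + 6.3%)^4 ≈ ₹309,101.38.
Price-level factor over 4 years: (1 + 2.1%)^4 ≈ 1.0866832385.
The maturity value deflated by that factor is the answer in today's purchasing power.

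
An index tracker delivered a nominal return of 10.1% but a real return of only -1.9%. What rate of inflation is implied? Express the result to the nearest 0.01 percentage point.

12.23%

From (1+r_nom) = (1+r_real)(1+π), we get 1+π = (1 + 10.1%)/(1 − 1.9%) = 1.101/0.981 ≈ 1.12232.
So π ≈ 12.2324%.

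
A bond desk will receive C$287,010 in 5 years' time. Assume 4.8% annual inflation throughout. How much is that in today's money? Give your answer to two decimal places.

Price-level factor over 5 years: (1 + 4.8%)^5 ≈ 1.2641727169.
Purchasing power today: C$287,010 divided by that factor.

C$227,033.85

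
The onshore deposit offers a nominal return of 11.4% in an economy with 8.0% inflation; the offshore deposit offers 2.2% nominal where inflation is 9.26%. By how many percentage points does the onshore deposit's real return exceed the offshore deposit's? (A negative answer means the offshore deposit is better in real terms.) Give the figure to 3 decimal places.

9.610

The onshore deposit real return: 1.114/1.080 − 1 = 3.1481%.
The offshore deposit real return: 1.022/1.0926 − 1 = -6.4617%.
Difference: 3.1481 − (-6.4617) = 9.6098 pp.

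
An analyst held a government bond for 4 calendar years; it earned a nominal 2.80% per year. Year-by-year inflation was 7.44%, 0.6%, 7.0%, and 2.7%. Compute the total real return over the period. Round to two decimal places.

Cumulative inflation factor: 1.0744 × 1.006 × 1.070 × 1.027 ≈ 1.18773.
Nominal growth factor: 1.11679. Real growth factor = 1.11679 / 1.18773 ≈ 0.94027.
Total real return ≈ -5.9726%.

-5.97%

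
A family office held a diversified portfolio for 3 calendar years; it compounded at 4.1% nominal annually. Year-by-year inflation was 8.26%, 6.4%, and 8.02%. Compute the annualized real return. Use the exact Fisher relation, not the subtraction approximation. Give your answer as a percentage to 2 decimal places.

Cumulative inflation factor: 1.0826 × 1.064 × 1.0802 ≈ 1.24427.
Nominal growth factor: 1.12811. Real growth factor = 1.12811 / 1.24427 ≈ 0.90665.
Annualized: 0.90665^(1/3) − 1 ≈ -0.03214.

-3.21%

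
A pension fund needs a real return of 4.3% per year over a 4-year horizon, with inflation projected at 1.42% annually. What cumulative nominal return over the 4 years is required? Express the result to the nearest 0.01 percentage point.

25.21%

Required annual nominal rate: (1+4.3%)(1+1.42%) − 1 = 5.78106%.
Cumulative over 4 years: (1 + 0.0578106)^4 − 1 ≈ 0.25208.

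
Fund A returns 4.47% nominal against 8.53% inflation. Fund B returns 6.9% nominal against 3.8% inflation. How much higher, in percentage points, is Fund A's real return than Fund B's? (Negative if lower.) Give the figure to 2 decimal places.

-6.73

Fund A real return: 1.0447/1.0853 − 1 = -3.741%.
Fund B real return: 1.069/1.038 − 1 = 2.987%.
Difference: -3.741 − 2.987 = -6.728 pp.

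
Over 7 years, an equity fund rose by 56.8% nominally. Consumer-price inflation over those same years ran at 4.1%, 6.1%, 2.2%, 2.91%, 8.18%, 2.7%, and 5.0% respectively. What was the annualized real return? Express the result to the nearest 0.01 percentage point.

2.11%

Cumulative inflation factor: 1.041 × 1.061 × 1.022 × 1.0291 × 1.0818 × 1.027 × 1.050 ≈ 1.35513.
Nominal growth factor: 1.56800. Real growth factor = 1.56800 / 1.35513 ≈ 1.15708.
Annualized: 1.15708^(1/7) − 1 ≈ 0.02106.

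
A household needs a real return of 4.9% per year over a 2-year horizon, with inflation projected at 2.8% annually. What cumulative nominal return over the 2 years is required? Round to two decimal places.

Required annual nominal rate: (1+4.9%)(1+2.8%) − 1 = 7.8372%.
Cumulative over 2 years: (1 + 0.078372)^2 − 1 ≈ 0.16289.

16.29%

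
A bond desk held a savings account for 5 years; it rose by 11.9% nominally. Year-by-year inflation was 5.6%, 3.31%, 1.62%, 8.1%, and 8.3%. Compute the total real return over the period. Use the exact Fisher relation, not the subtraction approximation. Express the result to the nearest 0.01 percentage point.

Cumulative inflation factor: 1.056 × 1.0331 × 1.0162 × 1.081 × 1.083 ≈ 1.29790.
Nominal growth factor: 1.11900. Real growth factor = 1.11900 / 1.29790 ≈ 0.86217.
Total real return ≈ -13.7835%.

-13.78%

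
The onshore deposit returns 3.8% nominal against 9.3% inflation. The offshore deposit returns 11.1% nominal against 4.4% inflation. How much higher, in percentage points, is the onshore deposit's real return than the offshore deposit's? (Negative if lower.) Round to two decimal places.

-11.45

The onshore deposit real return: 1.038/1.093 − 1 = -5.032%.
The offshore deposit real return: 1.111/1.044 − 1 = 6.418%.
Difference: -5.032 − 6.418 = -11.450 pp.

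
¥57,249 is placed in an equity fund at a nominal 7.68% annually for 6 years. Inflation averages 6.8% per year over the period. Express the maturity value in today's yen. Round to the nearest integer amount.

Nominal value at maturity: ¥57,249 × (1 + 7.68%)^6 ≈ ¥89,244.
Price-level factor over 6 years: (1 + 6.8%)^6 ≈ 1.4839781831.
The maturity value deflated by that factor is the answer in today's purchasing power.

¥60,138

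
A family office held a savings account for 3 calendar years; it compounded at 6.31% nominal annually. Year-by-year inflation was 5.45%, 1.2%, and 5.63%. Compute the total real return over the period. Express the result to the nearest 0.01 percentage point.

6.59%

Cumulative inflation factor: 1.0545 × 1.012 × 1.0563 ≈ 1.12723.
Nominal growth factor: 1.20150. Real growth factor = 1.20150 / 1.12723 ≈ 1.06588.
Total real return ≈ 6.5879%.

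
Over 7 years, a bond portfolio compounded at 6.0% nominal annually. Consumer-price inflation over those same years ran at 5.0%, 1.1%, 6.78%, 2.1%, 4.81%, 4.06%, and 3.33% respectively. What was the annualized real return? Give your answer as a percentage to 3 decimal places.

Cumulative inflation factor: 1.050 × 1.011 × 1.0678 × 1.021 × 1.0481 × 1.0406 × 1.0333 ≈ 1.30427.
Nominal growth factor: 1.50363. Real growth factor = 1.50363 / 1.30427 ≈ 1.15285.
Annualized: 1.15285^(1/7) − 1 ≈ 0.02053.

2.053%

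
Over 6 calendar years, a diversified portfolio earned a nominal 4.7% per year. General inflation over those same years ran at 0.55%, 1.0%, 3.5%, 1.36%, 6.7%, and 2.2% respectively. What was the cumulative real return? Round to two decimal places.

Cumulative inflation factor: 1.0055 × 1.010 × 1.035 × 1.0136 × 1.067 × 1.022 ≈ 1.16178.
Nominal growth factor: 1.31729. Real growth factor = 1.31729 / 1.16178 ≈ 1.13385.
Total real return ≈ 13.3847%.

13.38%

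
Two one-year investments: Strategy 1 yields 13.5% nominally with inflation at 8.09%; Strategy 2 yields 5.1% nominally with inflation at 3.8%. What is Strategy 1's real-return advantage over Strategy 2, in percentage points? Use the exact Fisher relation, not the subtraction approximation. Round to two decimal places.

Strategy 1 real return: 1.135/1.0809 − 1 = 5.005%.
Strategy 2 real return: 1.051/1.038 − 1 = 1.252%.
Difference: 5.005 − 1.252 = 3.753 pp.

3.75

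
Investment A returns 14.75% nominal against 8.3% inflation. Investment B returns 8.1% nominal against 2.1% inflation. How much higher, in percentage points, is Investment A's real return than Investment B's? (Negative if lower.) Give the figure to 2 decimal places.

Investment A real return: 1.1475/1.083 − 1 = 5.956%.
Investment B real return: 1.081/1.021 − 1 = 5.877%.
Difference: 5.956 − 5.877 = 0.079 pp.

0.08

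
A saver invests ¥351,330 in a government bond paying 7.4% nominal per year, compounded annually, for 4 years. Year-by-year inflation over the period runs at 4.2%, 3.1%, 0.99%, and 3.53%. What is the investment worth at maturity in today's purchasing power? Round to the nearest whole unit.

Nominal value at maturity: ¥351,330 × (1 + 7.4%)^4 ≈ ¥467,447.
Price-level factor over 4 years: 1.042 × 1.031 × 1.0099 × 1.0353 ≈ 1.1232358867.
The maturity value deflated by that factor is the answer in today's purchasing power.

¥416,161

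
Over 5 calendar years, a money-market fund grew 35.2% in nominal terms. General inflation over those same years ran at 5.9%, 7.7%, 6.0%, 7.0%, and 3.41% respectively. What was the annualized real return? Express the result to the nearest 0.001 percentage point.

0.213%

Cumulative inflation factor: 1.059 × 1.077 × 1.060 × 1.070 × 1.0341 ≈ 1.33772.
Nominal growth factor: 1.35200. Real growth factor = 1.35200 / 1.33772 ≈ 1.01068.
Annualized: 1.01068^(1/5) − 1 ≈ 0.00213.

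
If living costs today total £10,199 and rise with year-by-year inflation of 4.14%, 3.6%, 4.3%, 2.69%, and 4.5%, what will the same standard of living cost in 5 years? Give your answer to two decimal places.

Cumulative price-level factor: 1.0414 × 1.036 × 1.043 × 1.0269 × 1.045 ≈ 1.2075526671.
The nominal amount required is £10,199 scaled up by that factor.

£12,315.83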